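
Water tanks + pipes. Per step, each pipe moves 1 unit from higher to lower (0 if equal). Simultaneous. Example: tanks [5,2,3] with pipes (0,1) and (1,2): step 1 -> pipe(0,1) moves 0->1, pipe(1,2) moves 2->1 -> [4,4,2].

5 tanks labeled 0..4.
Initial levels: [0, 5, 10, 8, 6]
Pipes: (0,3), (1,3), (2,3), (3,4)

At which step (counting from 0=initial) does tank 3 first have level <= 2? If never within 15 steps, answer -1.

Step 1: flows [3->0,3->1,2->3,3->4] -> levels [1 6 9 6 7]
Step 2: flows [3->0,1=3,2->3,4->3] -> levels [2 6 8 7 6]
Step 3: flows [3->0,3->1,2->3,3->4] -> levels [3 7 7 5 7]
Step 4: flows [3->0,1->3,2->3,4->3] -> levels [4 6 6 7 6]
Step 5: flows [3->0,3->1,3->2,3->4] -> levels [5 7 7 3 7]
Step 6: flows [0->3,1->3,2->3,4->3] -> levels [4 6 6 7 6]
  -> period-2 cycle (repeats step 4); tank 3 never drops to <=2
Tank 3 never reaches <=2 within 15 steps

Answer: -1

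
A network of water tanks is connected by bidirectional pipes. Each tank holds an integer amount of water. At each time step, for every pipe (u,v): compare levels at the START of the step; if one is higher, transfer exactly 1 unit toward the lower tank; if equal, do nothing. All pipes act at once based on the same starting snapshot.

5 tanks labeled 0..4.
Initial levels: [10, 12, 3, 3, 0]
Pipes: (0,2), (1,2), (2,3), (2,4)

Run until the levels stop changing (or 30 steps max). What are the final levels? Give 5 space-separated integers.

Answer: 6 6 4 6 6

Derivation:
Step 1: flows [0->2,1->2,2=3,2->4] -> levels [9 11 4 3 1]
Step 2: flows [0->2,1->2,2->3,2->4] -> levels [8 10 4 4 2]
Step 3: flows [0->2,1->2,2=3,2->4] -> levels [7 9 5 4 3]
Step 4: flows [0->2,1->2,2->3,2->4] -> levels [6 8 5 5 4]
Step 5: flows [0->2,1->2,2=3,2->4] -> levels [5 7 6 5 5]
Step 6: flows [2->0,1->2,2->3,2->4] -> levels [6 6 4 6 6]
Step 7: flows [0->2,1->2,3->2,4->2] -> levels [5 5 8 5 5]
Step 8: flows [2->0,2->1,2->3,2->4] -> levels [6 6 4 6 6]
  -> period-2 cycle: step 8 state = step 6 state; never stabilizes
  -> state at step 30: (30-6) mod 2 = 0, same as step 6 -> [6 6 4 6 6]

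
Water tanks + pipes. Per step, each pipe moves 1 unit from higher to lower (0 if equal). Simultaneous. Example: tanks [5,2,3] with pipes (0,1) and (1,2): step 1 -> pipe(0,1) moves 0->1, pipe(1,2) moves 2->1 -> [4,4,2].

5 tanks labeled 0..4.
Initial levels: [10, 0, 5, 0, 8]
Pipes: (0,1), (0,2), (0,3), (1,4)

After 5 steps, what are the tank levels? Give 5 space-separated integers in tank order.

Answer: 3 6 5 5 4

Derivation:
Step 1: flows [0->1,0->2,0->3,4->1] -> levels [7 2 6 1 7]
Step 2: flows [0->1,0->2,0->3,4->1] -> levels [4 4 7 2 6]
Step 3: flows [0=1,2->0,0->3,4->1] -> levels [4 5 6 3 5]
Step 4: flows [1->0,2->0,0->3,1=4] -> levels [5 4 5 4 5]
Step 5: flows [0->1,0=2,0->3,4->1] -> levels [3 6 5 5 4]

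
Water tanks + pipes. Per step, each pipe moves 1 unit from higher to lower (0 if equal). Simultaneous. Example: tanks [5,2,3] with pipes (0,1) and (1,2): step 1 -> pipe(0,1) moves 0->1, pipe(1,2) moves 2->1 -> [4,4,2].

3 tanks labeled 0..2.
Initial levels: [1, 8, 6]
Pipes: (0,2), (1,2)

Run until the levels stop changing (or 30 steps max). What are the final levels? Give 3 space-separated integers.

Answer: 5 5 5

Derivation:
Step 1: flows [2->0,1->2] -> levels [2 7 6]
Step 2: flows [2->0,1->2] -> levels [3 6 6]
Step 3: flows [2->0,1=2] -> levels [4 6 5]
Step 4: flows [2->0,1->2] -> levels [5 5 5]
Step 5: flows [0=2,1=2] -> levels [5 5 5]
  -> stable (no change)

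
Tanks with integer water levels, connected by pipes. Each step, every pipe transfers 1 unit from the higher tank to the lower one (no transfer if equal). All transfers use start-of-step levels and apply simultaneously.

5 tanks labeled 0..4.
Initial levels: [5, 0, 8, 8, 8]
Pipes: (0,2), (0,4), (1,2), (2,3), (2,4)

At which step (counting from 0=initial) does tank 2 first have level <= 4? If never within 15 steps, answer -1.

Step 1: flows [2->0,4->0,2->1,2=3,2=4] -> levels [7 1 6 8 7]
Step 2: flows [0->2,0=4,2->1,3->2,4->2] -> levels [6 2 8 7 6]
Step 3: flows [2->0,0=4,2->1,2->3,2->4] -> levels [7 3 4 8 7]
Tank 2 first reaches <=4 at step 3

Answer: 3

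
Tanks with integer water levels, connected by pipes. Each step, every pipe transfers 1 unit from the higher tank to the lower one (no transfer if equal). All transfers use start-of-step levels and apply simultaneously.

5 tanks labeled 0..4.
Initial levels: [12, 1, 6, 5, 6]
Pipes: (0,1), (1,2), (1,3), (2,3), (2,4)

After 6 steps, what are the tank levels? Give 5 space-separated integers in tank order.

Answer: 7 5 7 6 5

Derivation:
Step 1: flows [0->1,2->1,3->1,2->3,2=4] -> levels [11 4 4 5 6]
Step 2: flows [0->1,1=2,3->1,3->2,4->2] -> levels [10 6 6 3 5]
Step 3: flows [0->1,1=2,1->3,2->3,2->4] -> levels [9 6 4 5 6]
Step 4: flows [0->1,1->2,1->3,3->2,4->2] -> levels [8 5 7 5 5]
Step 5: flows [0->1,2->1,1=3,2->3,2->4] -> levels [7 7 4 6 6]
Step 6: flows [0=1,1->2,1->3,3->2,4->2] -> levels [7 5 7 6 5]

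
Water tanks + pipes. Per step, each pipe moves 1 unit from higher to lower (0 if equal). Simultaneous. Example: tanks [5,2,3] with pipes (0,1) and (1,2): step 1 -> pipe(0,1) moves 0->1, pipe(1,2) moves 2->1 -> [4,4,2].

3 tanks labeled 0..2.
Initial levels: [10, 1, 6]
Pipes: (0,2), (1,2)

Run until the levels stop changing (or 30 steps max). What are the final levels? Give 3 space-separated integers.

Step 1: flows [0->2,2->1] -> levels [9 2 6]
Step 2: flows [0->2,2->1] -> levels [8 3 6]
Step 3: flows [0->2,2->1] -> levels [7 4 6]
Step 4: flows [0->2,2->1] -> levels [6 5 6]
Step 5: flows [0=2,2->1] -> levels [6 6 5]
Step 6: flows [0->2,1->2] -> levels [5 5 7]
Step 7: flows [2->0,2->1] -> levels [6 6 5]
  -> period-2 cycle: step 7 state = step 5 state; never stabilizes
  -> state at step 30: (30-5) mod 2 = 1, same as step 6 -> [5 5 7]

Answer: 5 5 7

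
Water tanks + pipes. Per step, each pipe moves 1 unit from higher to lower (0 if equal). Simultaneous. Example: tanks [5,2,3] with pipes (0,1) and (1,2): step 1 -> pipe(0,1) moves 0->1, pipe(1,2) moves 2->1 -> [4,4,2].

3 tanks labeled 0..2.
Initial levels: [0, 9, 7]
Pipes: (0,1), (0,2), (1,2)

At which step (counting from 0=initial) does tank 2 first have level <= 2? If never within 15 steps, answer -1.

Step 1: flows [1->0,2->0,1->2] -> levels [2 7 7]
Step 2: flows [1->0,2->0,1=2] -> levels [4 6 6]
Step 3: flows [1->0,2->0,1=2] -> levels [6 5 5]
Step 4: flows [0->1,0->2,1=2] -> levels [4 6 6]
  -> period-2 cycle (repeats step 2); tank 2 never drops to <=2
Tank 2 never reaches <=2 within 15 steps

Answer: -1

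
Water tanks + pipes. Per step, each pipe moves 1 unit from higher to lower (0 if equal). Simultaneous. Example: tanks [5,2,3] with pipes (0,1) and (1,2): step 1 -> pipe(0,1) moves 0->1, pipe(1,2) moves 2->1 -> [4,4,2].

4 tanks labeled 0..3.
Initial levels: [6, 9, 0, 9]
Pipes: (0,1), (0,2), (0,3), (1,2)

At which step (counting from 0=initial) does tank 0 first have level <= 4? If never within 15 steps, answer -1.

Step 1: flows [1->0,0->2,3->0,1->2] -> levels [7 7 2 8]
Step 2: flows [0=1,0->2,3->0,1->2] -> levels [7 6 4 7]
Step 3: flows [0->1,0->2,0=3,1->2] -> levels [5 6 6 7]
Step 4: flows [1->0,2->0,3->0,1=2] -> levels [8 5 5 6]
Step 5: flows [0->1,0->2,0->3,1=2] -> levels [5 6 6 7]
  -> period-2 cycle (repeats step 3); tank 0 never drops to <=4
Tank 0 never reaches <=4 within 15 steps

Answer: -1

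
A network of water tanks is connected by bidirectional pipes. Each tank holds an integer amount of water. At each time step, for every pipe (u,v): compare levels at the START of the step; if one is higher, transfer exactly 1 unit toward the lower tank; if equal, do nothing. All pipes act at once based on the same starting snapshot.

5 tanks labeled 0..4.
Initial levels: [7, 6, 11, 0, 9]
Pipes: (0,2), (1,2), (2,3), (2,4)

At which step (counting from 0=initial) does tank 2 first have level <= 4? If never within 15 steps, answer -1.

Answer: 5

Derivation:
Step 1: flows [2->0,2->1,2->3,2->4] -> levels [8 7 7 1 10]
Step 2: flows [0->2,1=2,2->3,4->2] -> levels [7 7 8 2 9]
Step 3: flows [2->0,2->1,2->3,4->2] -> levels [8 8 6 3 8]
Step 4: flows [0->2,1->2,2->3,4->2] -> levels [7 7 8 4 7]
Step 5: flows [2->0,2->1,2->3,2->4] -> levels [8 8 4 5 8]
Tank 2 first reaches <=4 at step 5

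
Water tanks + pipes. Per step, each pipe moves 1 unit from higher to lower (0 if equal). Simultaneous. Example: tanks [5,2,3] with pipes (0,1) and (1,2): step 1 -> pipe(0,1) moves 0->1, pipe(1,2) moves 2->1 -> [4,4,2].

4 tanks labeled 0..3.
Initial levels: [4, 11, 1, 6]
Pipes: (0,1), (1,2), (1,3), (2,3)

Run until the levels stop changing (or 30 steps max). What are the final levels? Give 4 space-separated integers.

Answer: 6 4 6 6

Derivation:
Step 1: flows [1->0,1->2,1->3,3->2] -> levels [5 8 3 6]
Step 2: flows [1->0,1->2,1->3,3->2] -> levels [6 5 5 6]
Step 3: flows [0->1,1=2,3->1,3->2] -> levels [5 7 6 4]
Step 4: flows [1->0,1->2,1->3,2->3] -> levels [6 4 6 6]
Step 5: flows [0->1,2->1,3->1,2=3] -> levels [5 7 5 5]
Step 6: flows [1->0,1->2,1->3,2=3] -> levels [6 4 6 6]
  -> period-2 cycle: step 6 state = step 4 state; never stabilizes
  -> state at step 30: (30-4) mod 2 = 0, same as step 4 -> [6 4 6 6]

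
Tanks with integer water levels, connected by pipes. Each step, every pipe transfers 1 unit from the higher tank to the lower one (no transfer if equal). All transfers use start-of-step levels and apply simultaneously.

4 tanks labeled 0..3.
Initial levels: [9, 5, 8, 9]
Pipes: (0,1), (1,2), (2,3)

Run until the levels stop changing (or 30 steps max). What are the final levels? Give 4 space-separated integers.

Step 1: flows [0->1,2->1,3->2] -> levels [8 7 8 8]
Step 2: flows [0->1,2->1,2=3] -> levels [7 9 7 8]
Step 3: flows [1->0,1->2,3->2] -> levels [8 7 9 7]
Step 4: flows [0->1,2->1,2->3] -> levels [7 9 7 8]
  -> period-2 cycle: step 4 state = step 2 state; never stabilizes
  -> state at step 30: (30-2) mod 2 = 0, same as step 2 -> [7 9 7 8]

Answer: 7 9 7 8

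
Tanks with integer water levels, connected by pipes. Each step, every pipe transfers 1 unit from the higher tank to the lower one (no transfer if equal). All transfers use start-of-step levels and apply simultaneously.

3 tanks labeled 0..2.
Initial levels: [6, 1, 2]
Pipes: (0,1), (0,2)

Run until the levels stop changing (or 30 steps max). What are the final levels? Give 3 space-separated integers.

Answer: 2 3 4

Derivation:
Step 1: flows [0->1,0->2] -> levels [4 2 3]
Step 2: flows [0->1,0->2] -> levels [2 3 4]
Step 3: flows [1->0,2->0] -> levels [4 2 3]
  -> period-2 cycle: step 3 state = step 1 state; never stabilizes
  -> state at step 30: (30-1) mod 2 = 1, same as step 2 -> [2 3 4]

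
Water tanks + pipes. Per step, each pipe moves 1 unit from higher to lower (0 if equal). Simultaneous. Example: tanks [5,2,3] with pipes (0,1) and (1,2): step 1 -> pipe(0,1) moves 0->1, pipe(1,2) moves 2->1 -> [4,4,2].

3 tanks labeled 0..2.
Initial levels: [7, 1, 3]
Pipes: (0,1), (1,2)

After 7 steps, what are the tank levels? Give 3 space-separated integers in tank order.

Step 1: flows [0->1,2->1] -> levels [6 3 2]
Step 2: flows [0->1,1->2] -> levels [5 3 3]
Step 3: flows [0->1,1=2] -> levels [4 4 3]
Step 4: flows [0=1,1->2] -> levels [4 3 4]
Step 5: flows [0->1,2->1] -> levels [3 5 3]
Step 6: flows [1->0,1->2] -> levels [4 3 4]
  -> period-2 cycle: step 6 state = step 4 state
  -> state at step 7: (7-4) mod 2 = 1, same as step 5 -> [3 5 3]

Answer: 3 5 3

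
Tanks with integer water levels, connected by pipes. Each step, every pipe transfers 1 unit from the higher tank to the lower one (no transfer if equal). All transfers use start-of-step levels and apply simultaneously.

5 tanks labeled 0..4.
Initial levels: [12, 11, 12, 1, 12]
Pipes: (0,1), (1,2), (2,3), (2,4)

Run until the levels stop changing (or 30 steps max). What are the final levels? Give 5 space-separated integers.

Step 1: flows [0->1,2->1,2->3,2=4] -> levels [11 13 10 2 12]
Step 2: flows [1->0,1->2,2->3,4->2] -> levels [12 11 11 3 11]
Step 3: flows [0->1,1=2,2->3,2=4] -> levels [11 12 10 4 11]
Step 4: flows [1->0,1->2,2->3,4->2] -> levels [12 10 11 5 10]
Step 5: flows [0->1,2->1,2->3,2->4] -> levels [11 12 8 6 11]
Step 6: flows [1->0,1->2,2->3,4->2] -> levels [12 10 9 7 10]
Step 7: flows [0->1,1->2,2->3,4->2] -> levels [11 10 10 8 9]
Step 8: flows [0->1,1=2,2->3,2->4] -> levels [10 11 8 9 10]
Step 9: flows [1->0,1->2,3->2,4->2] -> levels [11 9 11 8 9]
Step 10: flows [0->1,2->1,2->3,2->4] -> levels [10 11 8 9 10]
  -> period-2 cycle: step 10 state = step 8 state; never stabilizes
  -> state at step 30: (30-8) mod 2 = 0, same as step 8 -> [10 11 8 9 10]

Answer: 10 11 8 9 10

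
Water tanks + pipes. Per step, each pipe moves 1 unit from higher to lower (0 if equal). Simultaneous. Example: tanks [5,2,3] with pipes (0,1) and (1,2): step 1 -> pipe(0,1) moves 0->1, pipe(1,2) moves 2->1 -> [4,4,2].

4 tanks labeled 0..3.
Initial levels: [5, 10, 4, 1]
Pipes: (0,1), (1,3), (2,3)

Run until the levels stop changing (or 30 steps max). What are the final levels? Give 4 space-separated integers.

Answer: 6 4 4 6

Derivation:
Step 1: flows [1->0,1->3,2->3] -> levels [6 8 3 3]
Step 2: flows [1->0,1->3,2=3] -> levels [7 6 3 4]
Step 3: flows [0->1,1->3,3->2] -> levels [6 6 4 4]
Step 4: flows [0=1,1->3,2=3] -> levels [6 5 4 5]
Step 5: flows [0->1,1=3,3->2] -> levels [5 6 5 4]
Step 6: flows [1->0,1->3,2->3] -> levels [6 4 4 6]
Step 7: flows [0->1,3->1,3->2] -> levels [5 6 5 4]
  -> period-2 cycle: step 7 state = step 5 state; never stabilizes
  -> state at step 30: (30-5) mod 2 = 1, same as step 6 -> [6 4 4 6]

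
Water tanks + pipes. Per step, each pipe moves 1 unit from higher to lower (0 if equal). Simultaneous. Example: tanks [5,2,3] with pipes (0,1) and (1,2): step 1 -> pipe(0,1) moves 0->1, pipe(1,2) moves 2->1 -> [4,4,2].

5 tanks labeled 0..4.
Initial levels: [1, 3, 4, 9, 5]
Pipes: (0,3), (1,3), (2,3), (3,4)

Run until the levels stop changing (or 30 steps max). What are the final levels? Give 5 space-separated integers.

Answer: 5 5 5 2 5

Derivation:
Step 1: flows [3->0,3->1,3->2,3->4] -> levels [2 4 5 5 6]
Step 2: flows [3->0,3->1,2=3,4->3] -> levels [3 5 5 4 5]
Step 3: flows [3->0,1->3,2->3,4->3] -> levels [4 4 4 6 4]
Step 4: flows [3->0,3->1,3->2,3->4] -> levels [5 5 5 2 5]
Step 5: flows [0->3,1->3,2->3,4->3] -> levels [4 4 4 6 4]
  -> period-2 cycle: step 5 state = step 3 state; never stabilizes
  -> state at step 30: (30-3) mod 2 = 1, same as step 4 -> [5 5 5 2 5]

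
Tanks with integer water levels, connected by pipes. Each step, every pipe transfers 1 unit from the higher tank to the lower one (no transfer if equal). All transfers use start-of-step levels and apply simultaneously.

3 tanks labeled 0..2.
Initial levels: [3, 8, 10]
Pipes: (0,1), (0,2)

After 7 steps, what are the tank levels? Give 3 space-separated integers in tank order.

Answer: 7 7 7

Derivation:
Step 1: flows [1->0,2->0] -> levels [5 7 9]
Step 2: flows [1->0,2->0] -> levels [7 6 8]
Step 3: flows [0->1,2->0] -> levels [7 7 7]
Step 4: flows [0=1,0=2] -> levels [7 7 7]
  -> stable; steps 5..7 unchanged -> [7 7 7]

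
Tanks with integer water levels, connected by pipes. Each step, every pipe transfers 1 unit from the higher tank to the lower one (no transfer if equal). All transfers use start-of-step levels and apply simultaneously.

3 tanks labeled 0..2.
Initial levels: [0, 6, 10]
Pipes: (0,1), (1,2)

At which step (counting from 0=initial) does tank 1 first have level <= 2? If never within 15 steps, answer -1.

Answer: -1

Derivation:
Step 1: flows [1->0,2->1] -> levels [1 6 9]
Step 2: flows [1->0,2->1] -> levels [2 6 8]
Step 3: flows [1->0,2->1] -> levels [3 6 7]
Step 4: flows [1->0,2->1] -> levels [4 6 6]
Step 5: flows [1->0,1=2] -> levels [5 5 6]
Step 6: flows [0=1,2->1] -> levels [5 6 5]
Step 7: flows [1->0,1->2] -> levels [6 4 6]
Step 8: flows [0->1,2->1] -> levels [5 6 5]
  -> period-2 cycle (repeats step 6); tank 1 never drops to <=2
Tank 1 never reaches <=2 within 15 steps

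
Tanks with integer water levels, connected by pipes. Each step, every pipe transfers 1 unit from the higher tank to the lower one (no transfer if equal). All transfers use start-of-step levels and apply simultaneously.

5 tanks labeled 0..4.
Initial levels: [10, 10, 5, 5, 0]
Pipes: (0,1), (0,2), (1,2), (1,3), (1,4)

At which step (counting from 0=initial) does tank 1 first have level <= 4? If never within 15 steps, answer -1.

Answer: 4

Derivation:
Step 1: flows [0=1,0->2,1->2,1->3,1->4] -> levels [9 7 7 6 1]
Step 2: flows [0->1,0->2,1=2,1->3,1->4] -> levels [7 6 8 7 2]
Step 3: flows [0->1,2->0,2->1,3->1,1->4] -> levels [7 8 6 6 3]
Step 4: flows [1->0,0->2,1->2,1->3,1->4] -> levels [7 4 8 7 4]
Tank 1 first reaches <=4 at step 4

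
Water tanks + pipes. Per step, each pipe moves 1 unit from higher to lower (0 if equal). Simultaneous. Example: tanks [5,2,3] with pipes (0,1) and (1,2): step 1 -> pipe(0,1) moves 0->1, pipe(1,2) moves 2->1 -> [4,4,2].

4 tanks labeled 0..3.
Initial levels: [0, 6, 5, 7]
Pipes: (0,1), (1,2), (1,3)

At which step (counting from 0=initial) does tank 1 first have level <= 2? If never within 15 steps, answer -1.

Answer: -1

Derivation:
Step 1: flows [1->0,1->2,3->1] -> levels [1 5 6 6]
Step 2: flows [1->0,2->1,3->1] -> levels [2 6 5 5]
Step 3: flows [1->0,1->2,1->3] -> levels [3 3 6 6]
Step 4: flows [0=1,2->1,3->1] -> levels [3 5 5 5]
Step 5: flows [1->0,1=2,1=3] -> levels [4 4 5 5]
Step 6: flows [0=1,2->1,3->1] -> levels [4 6 4 4]
Step 7: flows [1->0,1->2,1->3] -> levels [5 3 5 5]
Step 8: flows [0->1,2->1,3->1] -> levels [4 6 4 4]
  -> period-2 cycle (repeats step 6); tank 1 never drops to <=2
Tank 1 never reaches <=2 within 15 steps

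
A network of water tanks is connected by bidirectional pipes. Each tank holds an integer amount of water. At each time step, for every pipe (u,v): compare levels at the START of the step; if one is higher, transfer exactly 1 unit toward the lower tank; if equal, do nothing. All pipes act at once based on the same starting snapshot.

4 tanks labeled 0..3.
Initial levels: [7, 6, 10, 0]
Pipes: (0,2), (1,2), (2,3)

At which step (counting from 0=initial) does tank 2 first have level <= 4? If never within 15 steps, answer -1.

Answer: 5

Derivation:
Step 1: flows [2->0,2->1,2->3] -> levels [8 7 7 1]
Step 2: flows [0->2,1=2,2->3] -> levels [7 7 7 2]
Step 3: flows [0=2,1=2,2->3] -> levels [7 7 6 3]
Step 4: flows [0->2,1->2,2->3] -> levels [6 6 7 4]
Step 5: flows [2->0,2->1,2->3] -> levels [7 7 4 5]
Tank 2 first reaches <=4 at step 5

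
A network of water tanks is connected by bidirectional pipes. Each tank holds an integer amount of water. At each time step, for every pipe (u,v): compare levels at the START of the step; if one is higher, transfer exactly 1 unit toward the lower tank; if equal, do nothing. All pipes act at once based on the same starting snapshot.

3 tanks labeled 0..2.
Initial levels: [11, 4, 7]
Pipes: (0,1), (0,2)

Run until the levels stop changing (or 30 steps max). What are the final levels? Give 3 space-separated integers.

Step 1: flows [0->1,0->2] -> levels [9 5 8]
Step 2: flows [0->1,0->2] -> levels [7 6 9]
Step 3: flows [0->1,2->0] -> levels [7 7 8]
Step 4: flows [0=1,2->0] -> levels [8 7 7]
Step 5: flows [0->1,0->2] -> levels [6 8 8]
Step 6: flows [1->0,2->0] -> levels [8 7 7]
  -> period-2 cycle: step 6 state = step 4 state; never stabilizes
  -> state at step 30: (30-4) mod 2 = 0, same as step 4 -> [8 7 7]

Answer: 8 7 7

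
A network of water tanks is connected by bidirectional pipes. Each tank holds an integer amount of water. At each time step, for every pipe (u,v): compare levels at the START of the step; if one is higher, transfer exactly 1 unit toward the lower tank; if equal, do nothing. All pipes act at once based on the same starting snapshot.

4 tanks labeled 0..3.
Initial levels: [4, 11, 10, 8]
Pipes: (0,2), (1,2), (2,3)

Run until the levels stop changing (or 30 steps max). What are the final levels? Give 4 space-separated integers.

Answer: 8 8 9 8

Derivation:
Step 1: flows [2->0,1->2,2->3] -> levels [5 10 9 9]
Step 2: flows [2->0,1->2,2=3] -> levels [6 9 9 9]
Step 3: flows [2->0,1=2,2=3] -> levels [7 9 8 9]
Step 4: flows [2->0,1->2,3->2] -> levels [8 8 9 8]
Step 5: flows [2->0,2->1,2->3] -> levels [9 9 6 9]
Step 6: flows [0->2,1->2,3->2] -> levels [8 8 9 8]
  -> period-2 cycle: step 6 state = step 4 state; never stabilizes
  -> state at step 30: (30-4) mod 2 = 0, same as step 4 -> [8 8 9 8]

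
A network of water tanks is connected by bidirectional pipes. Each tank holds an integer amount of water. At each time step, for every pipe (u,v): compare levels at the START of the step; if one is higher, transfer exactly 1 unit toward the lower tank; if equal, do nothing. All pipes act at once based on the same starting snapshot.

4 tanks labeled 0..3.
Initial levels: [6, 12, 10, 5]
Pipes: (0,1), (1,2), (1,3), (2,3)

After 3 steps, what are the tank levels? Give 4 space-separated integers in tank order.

Step 1: flows [1->0,1->2,1->3,2->3] -> levels [7 9 10 7]
Step 2: flows [1->0,2->1,1->3,2->3] -> levels [8 8 8 9]
Step 3: flows [0=1,1=2,3->1,3->2] -> levels [8 9 9 7]

Answer: 8 9 9 7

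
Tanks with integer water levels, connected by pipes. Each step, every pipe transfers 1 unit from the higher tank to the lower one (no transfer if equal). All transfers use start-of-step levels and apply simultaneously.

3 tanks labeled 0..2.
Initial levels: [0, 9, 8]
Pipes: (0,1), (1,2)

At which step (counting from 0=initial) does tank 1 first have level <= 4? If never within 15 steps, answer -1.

Step 1: flows [1->0,1->2] -> levels [1 7 9]
Step 2: flows [1->0,2->1] -> levels [2 7 8]
Step 3: flows [1->0,2->1] -> levels [3 7 7]
Step 4: flows [1->0,1=2] -> levels [4 6 7]
Step 5: flows [1->0,2->1] -> levels [5 6 6]
Step 6: flows [1->0,1=2] -> levels [6 5 6]
Step 7: flows [0->1,2->1] -> levels [5 7 5]
Step 8: flows [1->0,1->2] -> levels [6 5 6]
  -> period-2 cycle (repeats step 6); tank 1 never drops to <=4
Tank 1 never reaches <=4 within 15 steps

Answer: -1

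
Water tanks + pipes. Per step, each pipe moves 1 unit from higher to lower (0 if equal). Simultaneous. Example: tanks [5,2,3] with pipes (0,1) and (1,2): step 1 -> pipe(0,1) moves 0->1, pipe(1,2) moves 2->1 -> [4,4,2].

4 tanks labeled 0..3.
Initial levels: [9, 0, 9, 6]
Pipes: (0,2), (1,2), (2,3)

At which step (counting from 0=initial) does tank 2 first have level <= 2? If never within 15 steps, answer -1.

Answer: -1

Derivation:
Step 1: flows [0=2,2->1,2->3] -> levels [9 1 7 7]
Step 2: flows [0->2,2->1,2=3] -> levels [8 2 7 7]
Step 3: flows [0->2,2->1,2=3] -> levels [7 3 7 7]
Step 4: flows [0=2,2->1,2=3] -> levels [7 4 6 7]
Step 5: flows [0->2,2->1,3->2] -> levels [6 5 7 6]
Step 6: flows [2->0,2->1,2->3] -> levels [7 6 4 7]
Step 7: flows [0->2,1->2,3->2] -> levels [6 5 7 6]
  -> period-2 cycle (repeats step 5); tank 2 never drops to <=2
Tank 2 never reaches <=2 within 15 steps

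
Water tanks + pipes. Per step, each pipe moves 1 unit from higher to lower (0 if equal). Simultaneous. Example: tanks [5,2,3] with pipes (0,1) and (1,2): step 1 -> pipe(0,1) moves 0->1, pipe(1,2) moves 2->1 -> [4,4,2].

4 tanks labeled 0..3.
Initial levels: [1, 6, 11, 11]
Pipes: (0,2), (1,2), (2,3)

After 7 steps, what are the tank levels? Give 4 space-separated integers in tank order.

Step 1: flows [2->0,2->1,2=3] -> levels [2 7 9 11]
Step 2: flows [2->0,2->1,3->2] -> levels [3 8 8 10]
Step 3: flows [2->0,1=2,3->2] -> levels [4 8 8 9]
Step 4: flows [2->0,1=2,3->2] -> levels [5 8 8 8]
Step 5: flows [2->0,1=2,2=3] -> levels [6 8 7 8]
Step 6: flows [2->0,1->2,3->2] -> levels [7 7 8 7]
Step 7: flows [2->0,2->1,2->3] -> levels [8 8 5 8]

Answer: 8 8 5 8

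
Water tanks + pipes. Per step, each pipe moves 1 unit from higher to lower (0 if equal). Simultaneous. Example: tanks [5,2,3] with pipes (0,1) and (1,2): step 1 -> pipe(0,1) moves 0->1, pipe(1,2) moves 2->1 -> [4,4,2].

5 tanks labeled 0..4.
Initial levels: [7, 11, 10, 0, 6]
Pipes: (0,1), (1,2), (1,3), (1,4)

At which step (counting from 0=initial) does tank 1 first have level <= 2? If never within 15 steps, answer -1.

Step 1: flows [1->0,1->2,1->3,1->4] -> levels [8 7 11 1 7]
Step 2: flows [0->1,2->1,1->3,1=4] -> levels [7 8 10 2 7]
Step 3: flows [1->0,2->1,1->3,1->4] -> levels [8 6 9 3 8]
Step 4: flows [0->1,2->1,1->3,4->1] -> levels [7 8 8 4 7]
Step 5: flows [1->0,1=2,1->3,1->4] -> levels [8 5 8 5 8]
Step 6: flows [0->1,2->1,1=3,4->1] -> levels [7 8 7 5 7]
Step 7: flows [1->0,1->2,1->3,1->4] -> levels [8 4 8 6 8]
Step 8: flows [0->1,2->1,3->1,4->1] -> levels [7 8 7 5 7]
  -> period-2 cycle (repeats step 6); tank 1 never drops to <=2
Tank 1 never reaches <=2 within 15 steps

Answer: -1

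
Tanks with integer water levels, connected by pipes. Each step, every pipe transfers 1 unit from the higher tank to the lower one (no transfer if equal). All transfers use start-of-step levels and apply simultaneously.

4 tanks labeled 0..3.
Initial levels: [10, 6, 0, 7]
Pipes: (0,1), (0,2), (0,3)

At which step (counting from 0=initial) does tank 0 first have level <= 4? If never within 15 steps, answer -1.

Step 1: flows [0->1,0->2,0->3] -> levels [7 7 1 8]
Step 2: flows [0=1,0->2,3->0] -> levels [7 7 2 7]
Step 3: flows [0=1,0->2,0=3] -> levels [6 7 3 7]
Step 4: flows [1->0,0->2,3->0] -> levels [7 6 4 6]
Step 5: flows [0->1,0->2,0->3] -> levels [4 7 5 7]
Tank 0 first reaches <=4 at step 5

Answer: 5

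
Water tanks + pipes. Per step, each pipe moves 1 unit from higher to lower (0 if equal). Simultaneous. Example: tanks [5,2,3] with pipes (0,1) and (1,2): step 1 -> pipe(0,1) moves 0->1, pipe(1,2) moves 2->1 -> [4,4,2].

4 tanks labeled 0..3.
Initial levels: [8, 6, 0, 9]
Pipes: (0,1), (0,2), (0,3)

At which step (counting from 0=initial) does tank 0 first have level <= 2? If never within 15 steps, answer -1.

Step 1: flows [0->1,0->2,3->0] -> levels [7 7 1 8]
Step 2: flows [0=1,0->2,3->0] -> levels [7 7 2 7]
Step 3: flows [0=1,0->2,0=3] -> levels [6 7 3 7]
Step 4: flows [1->0,0->2,3->0] -> levels [7 6 4 6]
Step 5: flows [0->1,0->2,0->3] -> levels [4 7 5 7]
Step 6: flows [1->0,2->0,3->0] -> levels [7 6 4 6]
  -> period-2 cycle (repeats step 4); tank 0 never drops to <=2
Tank 0 never reaches <=2 within 15 steps

Answer: -1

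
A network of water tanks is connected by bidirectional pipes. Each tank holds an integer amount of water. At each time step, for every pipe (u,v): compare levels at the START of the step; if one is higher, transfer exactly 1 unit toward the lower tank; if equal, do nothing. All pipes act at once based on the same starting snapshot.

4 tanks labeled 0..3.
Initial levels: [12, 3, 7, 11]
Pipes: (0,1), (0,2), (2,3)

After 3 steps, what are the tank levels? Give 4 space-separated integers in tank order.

Answer: 8 6 9 10

Derivation:
Step 1: flows [0->1,0->2,3->2] -> levels [10 4 9 10]
Step 2: flows [0->1,0->2,3->2] -> levels [8 5 11 9]
Step 3: flows [0->1,2->0,2->3] -> levels [8 6 9 10]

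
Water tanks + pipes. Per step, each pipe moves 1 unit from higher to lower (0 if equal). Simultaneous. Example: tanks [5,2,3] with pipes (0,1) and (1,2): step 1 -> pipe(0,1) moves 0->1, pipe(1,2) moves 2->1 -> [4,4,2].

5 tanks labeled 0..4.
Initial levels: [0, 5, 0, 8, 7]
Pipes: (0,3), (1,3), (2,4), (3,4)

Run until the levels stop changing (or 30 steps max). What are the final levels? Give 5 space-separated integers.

Answer: 3 4 4 6 3

Derivation:
Step 1: flows [3->0,3->1,4->2,3->4] -> levels [1 6 1 5 7]
Step 2: flows [3->0,1->3,4->2,4->3] -> levels [2 5 2 6 5]
Step 3: flows [3->0,3->1,4->2,3->4] -> levels [3 6 3 3 5]
Step 4: flows [0=3,1->3,4->2,4->3] -> levels [3 5 4 5 3]
Step 5: flows [3->0,1=3,2->4,3->4] -> levels [4 5 3 3 5]
Step 6: flows [0->3,1->3,4->2,4->3] -> levels [3 4 4 6 3]
Step 7: flows [3->0,3->1,2->4,3->4] -> levels [4 5 3 3 5]
  -> period-2 cycle: step 7 state = step 5 state; never stabilizes
  -> state at step 30: (30-5) mod 2 = 1, same as step 6 -> [3 4 4 6 3]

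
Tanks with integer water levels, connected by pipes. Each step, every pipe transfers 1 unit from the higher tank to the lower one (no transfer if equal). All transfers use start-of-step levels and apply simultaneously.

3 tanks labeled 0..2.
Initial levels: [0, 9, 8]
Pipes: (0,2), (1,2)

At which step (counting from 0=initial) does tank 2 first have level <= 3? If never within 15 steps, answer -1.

Step 1: flows [2->0,1->2] -> levels [1 8 8]
Step 2: flows [2->0,1=2] -> levels [2 8 7]
Step 3: flows [2->0,1->2] -> levels [3 7 7]
Step 4: flows [2->0,1=2] -> levels [4 7 6]
Step 5: flows [2->0,1->2] -> levels [5 6 6]
Step 6: flows [2->0,1=2] -> levels [6 6 5]
Step 7: flows [0->2,1->2] -> levels [5 5 7]
Step 8: flows [2->0,2->1] -> levels [6 6 5]
  -> period-2 cycle (repeats step 6); tank 2 never drops to <=3
Tank 2 never reaches <=3 within 15 steps

Answer: -1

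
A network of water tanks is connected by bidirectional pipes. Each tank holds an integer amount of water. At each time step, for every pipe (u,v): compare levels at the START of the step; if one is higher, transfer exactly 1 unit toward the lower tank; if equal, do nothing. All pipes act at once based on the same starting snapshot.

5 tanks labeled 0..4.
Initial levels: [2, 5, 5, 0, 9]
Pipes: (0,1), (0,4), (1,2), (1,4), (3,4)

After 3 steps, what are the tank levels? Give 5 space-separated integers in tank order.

Answer: 4 5 5 3 4

Derivation:
Step 1: flows [1->0,4->0,1=2,4->1,4->3] -> levels [4 5 5 1 6]
Step 2: flows [1->0,4->0,1=2,4->1,4->3] -> levels [6 5 5 2 3]
Step 3: flows [0->1,0->4,1=2,1->4,4->3] -> levels [4 5 5 3 4]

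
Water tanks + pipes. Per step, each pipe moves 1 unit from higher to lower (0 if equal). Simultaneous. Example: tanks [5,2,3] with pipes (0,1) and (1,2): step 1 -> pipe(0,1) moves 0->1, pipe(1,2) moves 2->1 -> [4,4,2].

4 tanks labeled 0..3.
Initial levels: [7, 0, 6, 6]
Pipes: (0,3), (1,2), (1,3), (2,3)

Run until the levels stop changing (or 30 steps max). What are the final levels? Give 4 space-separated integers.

Step 1: flows [0->3,2->1,3->1,2=3] -> levels [6 2 5 6]
Step 2: flows [0=3,2->1,3->1,3->2] -> levels [6 4 5 4]
Step 3: flows [0->3,2->1,1=3,2->3] -> levels [5 5 3 6]
Step 4: flows [3->0,1->2,3->1,3->2] -> levels [6 5 5 3]
Step 5: flows [0->3,1=2,1->3,2->3] -> levels [5 4 4 6]
Step 6: flows [3->0,1=2,3->1,3->2] -> levels [6 5 5 3]
  -> period-2 cycle: step 6 state = step 4 state; never stabilizes
  -> state at step 30: (30-4) mod 2 = 0, same as step 4 -> [6 5 5 3]

Answer: 6 5 5 3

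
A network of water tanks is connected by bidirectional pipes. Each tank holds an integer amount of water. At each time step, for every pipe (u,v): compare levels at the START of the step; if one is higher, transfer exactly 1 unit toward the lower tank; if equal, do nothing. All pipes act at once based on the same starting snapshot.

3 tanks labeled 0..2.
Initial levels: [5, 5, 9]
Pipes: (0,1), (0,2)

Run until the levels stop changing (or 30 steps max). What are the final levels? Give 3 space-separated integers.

Step 1: flows [0=1,2->0] -> levels [6 5 8]
Step 2: flows [0->1,2->0] -> levels [6 6 7]
Step 3: flows [0=1,2->0] -> levels [7 6 6]
Step 4: flows [0->1,0->2] -> levels [5 7 7]
Step 5: flows [1->0,2->0] -> levels [7 6 6]
  -> period-2 cycle: step 5 state = step 3 state; never stabilizes
  -> state at step 30: (30-3) mod 2 = 1, same as step 4 -> [5 7 7]

Answer: 5 7 7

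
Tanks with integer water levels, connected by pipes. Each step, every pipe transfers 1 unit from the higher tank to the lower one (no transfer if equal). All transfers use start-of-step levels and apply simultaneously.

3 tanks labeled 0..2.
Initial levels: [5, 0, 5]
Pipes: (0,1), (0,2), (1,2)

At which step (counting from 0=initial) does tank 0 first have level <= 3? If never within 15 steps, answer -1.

Step 1: flows [0->1,0=2,2->1] -> levels [4 2 4]
Step 2: flows [0->1,0=2,2->1] -> levels [3 4 3]
Tank 0 first reaches <=3 at step 2

Answer: 2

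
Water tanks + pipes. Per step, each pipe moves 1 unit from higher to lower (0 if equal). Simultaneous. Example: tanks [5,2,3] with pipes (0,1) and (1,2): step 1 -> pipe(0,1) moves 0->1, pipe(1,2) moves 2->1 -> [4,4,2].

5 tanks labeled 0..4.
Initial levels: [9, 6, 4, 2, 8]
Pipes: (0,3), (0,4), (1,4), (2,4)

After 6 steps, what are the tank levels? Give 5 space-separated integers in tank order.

Step 1: flows [0->3,0->4,4->1,4->2] -> levels [7 7 5 3 7]
Step 2: flows [0->3,0=4,1=4,4->2] -> levels [6 7 6 4 6]
Step 3: flows [0->3,0=4,1->4,2=4] -> levels [5 6 6 5 7]
Step 4: flows [0=3,4->0,4->1,4->2] -> levels [6 7 7 5 4]
Step 5: flows [0->3,0->4,1->4,2->4] -> levels [4 6 6 6 7]
Step 6: flows [3->0,4->0,4->1,4->2] -> levels [6 7 7 5 4]

Answer: 6 7 7 5 4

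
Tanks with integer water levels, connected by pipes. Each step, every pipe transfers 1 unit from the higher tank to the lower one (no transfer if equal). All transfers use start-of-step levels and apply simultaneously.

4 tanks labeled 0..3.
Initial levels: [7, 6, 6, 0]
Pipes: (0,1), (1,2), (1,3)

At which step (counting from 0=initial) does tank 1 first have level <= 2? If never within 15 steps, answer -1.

Step 1: flows [0->1,1=2,1->3] -> levels [6 6 6 1]
Step 2: flows [0=1,1=2,1->3] -> levels [6 5 6 2]
Step 3: flows [0->1,2->1,1->3] -> levels [5 6 5 3]
Step 4: flows [1->0,1->2,1->3] -> levels [6 3 6 4]
Step 5: flows [0->1,2->1,3->1] -> levels [5 6 5 3]
  -> period-2 cycle (repeats step 3); tank 1 never drops to <=2
Tank 1 never reaches <=2 within 15 steps

Answer: -1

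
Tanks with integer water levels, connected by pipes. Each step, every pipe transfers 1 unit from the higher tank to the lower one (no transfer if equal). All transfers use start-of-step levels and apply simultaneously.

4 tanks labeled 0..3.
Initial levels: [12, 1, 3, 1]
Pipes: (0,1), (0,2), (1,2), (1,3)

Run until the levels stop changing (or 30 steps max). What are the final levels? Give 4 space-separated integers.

Step 1: flows [0->1,0->2,2->1,1=3] -> levels [10 3 3 1]
Step 2: flows [0->1,0->2,1=2,1->3] -> levels [8 3 4 2]
Step 3: flows [0->1,0->2,2->1,1->3] -> levels [6 4 4 3]
Step 4: flows [0->1,0->2,1=2,1->3] -> levels [4 4 5 4]
Step 5: flows [0=1,2->0,2->1,1=3] -> levels [5 5 3 4]
Step 6: flows [0=1,0->2,1->2,1->3] -> levels [4 3 5 5]
Step 7: flows [0->1,2->0,2->1,3->1] -> levels [4 6 3 4]
Step 8: flows [1->0,0->2,1->2,1->3] -> levels [4 3 5 5]
  -> period-2 cycle: step 8 state = step 6 state; never stabilizes
  -> state at step 30: (30-6) mod 2 = 0, same as step 6 -> [4 3 5 5]

Answer: 4 3 5 5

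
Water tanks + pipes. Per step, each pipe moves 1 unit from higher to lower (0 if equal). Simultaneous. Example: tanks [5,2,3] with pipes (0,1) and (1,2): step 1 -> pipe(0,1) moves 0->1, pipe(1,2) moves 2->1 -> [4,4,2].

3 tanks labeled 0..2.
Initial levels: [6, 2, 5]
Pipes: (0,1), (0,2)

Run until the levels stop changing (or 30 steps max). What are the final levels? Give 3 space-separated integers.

Answer: 3 5 5

Derivation:
Step 1: flows [0->1,0->2] -> levels [4 3 6]
Step 2: flows [0->1,2->0] -> levels [4 4 5]
Step 3: flows [0=1,2->0] -> levels [5 4 4]
Step 4: flows [0->1,0->2] -> levels [3 5 5]
Step 5: flows [1->0,2->0] -> levels [5 4 4]
  -> period-2 cycle: step 5 state = step 3 state; never stabilizes
  -> state at step 30: (30-3) mod 2 = 1, same as step 4 -> [3 5 5]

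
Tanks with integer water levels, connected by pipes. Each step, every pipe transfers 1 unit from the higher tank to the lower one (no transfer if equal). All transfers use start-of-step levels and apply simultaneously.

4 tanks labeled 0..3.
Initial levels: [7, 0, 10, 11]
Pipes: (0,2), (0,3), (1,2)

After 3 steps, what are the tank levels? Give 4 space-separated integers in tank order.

Answer: 8 3 8 9

Derivation:
Step 1: flows [2->0,3->0,2->1] -> levels [9 1 8 10]
Step 2: flows [0->2,3->0,2->1] -> levels [9 2 8 9]
Step 3: flows [0->2,0=3,2->1] -> levels [8 3 8 9]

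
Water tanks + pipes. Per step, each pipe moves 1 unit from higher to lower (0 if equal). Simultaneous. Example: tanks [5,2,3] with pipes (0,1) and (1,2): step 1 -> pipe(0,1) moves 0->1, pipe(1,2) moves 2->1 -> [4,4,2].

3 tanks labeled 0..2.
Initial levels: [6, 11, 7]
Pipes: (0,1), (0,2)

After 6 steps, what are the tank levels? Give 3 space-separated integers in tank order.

Step 1: flows [1->0,2->0] -> levels [8 10 6]
Step 2: flows [1->0,0->2] -> levels [8 9 7]
Step 3: flows [1->0,0->2] -> levels [8 8 8]
Step 4: flows [0=1,0=2] -> levels [8 8 8]
  -> stable; steps 5..6 unchanged -> [8 8 8]

Answer: 8 8 8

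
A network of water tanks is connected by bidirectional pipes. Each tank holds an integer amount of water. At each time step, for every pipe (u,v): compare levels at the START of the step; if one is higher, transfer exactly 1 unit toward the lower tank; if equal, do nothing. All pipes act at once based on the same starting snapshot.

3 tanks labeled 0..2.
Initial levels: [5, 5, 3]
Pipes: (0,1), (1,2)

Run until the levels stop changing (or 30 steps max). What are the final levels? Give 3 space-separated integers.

Step 1: flows [0=1,1->2] -> levels [5 4 4]
Step 2: flows [0->1,1=2] -> levels [4 5 4]
Step 3: flows [1->0,1->2] -> levels [5 3 5]
Step 4: flows [0->1,2->1] -> levels [4 5 4]
  -> period-2 cycle: step 4 state = step 2 state; never stabilizes
  -> state at step 30: (30-2) mod 2 = 0, same as step 2 -> [4 5 4]

Answer: 4 5 4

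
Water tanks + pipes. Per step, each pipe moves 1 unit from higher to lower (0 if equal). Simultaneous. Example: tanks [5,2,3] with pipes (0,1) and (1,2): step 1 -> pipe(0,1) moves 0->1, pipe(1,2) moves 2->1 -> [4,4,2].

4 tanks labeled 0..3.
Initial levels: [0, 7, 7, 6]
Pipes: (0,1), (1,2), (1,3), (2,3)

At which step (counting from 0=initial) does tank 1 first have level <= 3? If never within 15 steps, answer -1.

Answer: 5

Derivation:
Step 1: flows [1->0,1=2,1->3,2->3] -> levels [1 5 6 8]
Step 2: flows [1->0,2->1,3->1,3->2] -> levels [2 6 6 6]
Step 3: flows [1->0,1=2,1=3,2=3] -> levels [3 5 6 6]
Step 4: flows [1->0,2->1,3->1,2=3] -> levels [4 6 5 5]
Step 5: flows [1->0,1->2,1->3,2=3] -> levels [5 3 6 6]
Tank 1 first reaches <=3 at step 5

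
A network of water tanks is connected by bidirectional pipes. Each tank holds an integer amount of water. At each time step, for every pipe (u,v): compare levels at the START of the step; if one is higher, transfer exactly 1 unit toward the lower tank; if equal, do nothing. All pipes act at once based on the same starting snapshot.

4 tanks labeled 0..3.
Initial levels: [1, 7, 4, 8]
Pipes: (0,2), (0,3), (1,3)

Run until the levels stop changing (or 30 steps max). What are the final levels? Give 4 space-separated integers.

Answer: 6 6 4 4

Derivation:
Step 1: flows [2->0,3->0,3->1] -> levels [3 8 3 6]
Step 2: flows [0=2,3->0,1->3] -> levels [4 7 3 6]
Step 3: flows [0->2,3->0,1->3] -> levels [4 6 4 6]
Step 4: flows [0=2,3->0,1=3] -> levels [5 6 4 5]
Step 5: flows [0->2,0=3,1->3] -> levels [4 5 5 6]
Step 6: flows [2->0,3->0,3->1] -> levels [6 6 4 4]
Step 7: flows [0->2,0->3,1->3] -> levels [4 5 5 6]
  -> period-2 cycle: step 7 state = step 5 state; never stabilizes
  -> state at step 30: (30-5) mod 2 = 1, same as step 6 -> [6 6 4 4]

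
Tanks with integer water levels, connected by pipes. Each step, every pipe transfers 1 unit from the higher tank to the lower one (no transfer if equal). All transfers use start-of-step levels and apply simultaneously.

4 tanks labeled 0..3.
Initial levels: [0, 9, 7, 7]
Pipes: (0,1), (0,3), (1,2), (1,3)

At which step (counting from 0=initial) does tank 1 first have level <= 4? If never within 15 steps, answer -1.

Step 1: flows [1->0,3->0,1->2,1->3] -> levels [2 6 8 7]
Step 2: flows [1->0,3->0,2->1,3->1] -> levels [4 7 7 5]
Step 3: flows [1->0,3->0,1=2,1->3] -> levels [6 5 7 5]
Step 4: flows [0->1,0->3,2->1,1=3] -> levels [4 7 6 6]
Step 5: flows [1->0,3->0,1->2,1->3] -> levels [6 4 7 6]
Tank 1 first reaches <=4 at step 5

Answer: 5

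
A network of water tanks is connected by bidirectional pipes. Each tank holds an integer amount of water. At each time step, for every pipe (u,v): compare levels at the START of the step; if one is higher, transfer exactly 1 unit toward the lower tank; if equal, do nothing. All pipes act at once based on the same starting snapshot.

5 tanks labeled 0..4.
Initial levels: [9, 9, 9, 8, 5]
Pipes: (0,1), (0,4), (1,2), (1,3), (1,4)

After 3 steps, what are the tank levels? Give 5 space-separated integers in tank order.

Answer: 8 6 9 9 8

Derivation:
Step 1: flows [0=1,0->4,1=2,1->3,1->4] -> levels [8 7 9 9 7]
Step 2: flows [0->1,0->4,2->1,3->1,1=4] -> levels [6 10 8 8 8]
Step 3: flows [1->0,4->0,1->2,1->3,1->4] -> levels [8 6 9 9 8]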